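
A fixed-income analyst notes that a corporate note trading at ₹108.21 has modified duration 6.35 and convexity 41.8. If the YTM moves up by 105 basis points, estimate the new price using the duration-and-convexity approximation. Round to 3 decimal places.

Duration effect: -D_mod·Δy = -6.35 × (+0.0105) = -0.066675
Convexity effect: ½·C·(Δy)² = 0.5 × 41.8 × (0.0105)² = +0.002304225
ΔP/P ≈ -0.066675 + 0.002304225 = -0.064370775
New price ≈ 108.21 × (1 - 0.064370775) = 101.24443843725.

₹101.244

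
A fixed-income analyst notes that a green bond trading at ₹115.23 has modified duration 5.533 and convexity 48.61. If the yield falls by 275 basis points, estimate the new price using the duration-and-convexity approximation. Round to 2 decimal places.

Duration effect: -D_mod·Δy = -5.533 × (-0.0275) = +0.1521575
Convexity effect: ½·C·(Δy)² = 0.5 × 48.61 × (-0.0275)² = +0.01838065625
ΔP/P ≈ +0.1521575 + 0.01838065625 = +0.17053815625
New price ≈ 115.23 × (1 + 0.17053815625) = 134.8811117446875.

₹134.88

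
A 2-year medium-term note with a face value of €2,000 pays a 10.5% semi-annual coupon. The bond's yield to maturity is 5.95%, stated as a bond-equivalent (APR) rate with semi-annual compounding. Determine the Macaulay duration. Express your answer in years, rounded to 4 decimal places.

1.8617 years

Periodic yield y = 0.02975. Discount each cash flow and weight by its period:
  t   CF        PV=CF/(1+0.02975)^t    t·PV
  1       105.00       101.9665       101.9665
  2       105.00        99.0206       198.0413
  3       105.00        96.1599       288.4796
  4     2,105.00     1,872.0821     7,488.3285
  Σ                  2,169.2291     8,076.8159
Price P = Σ PV = 2,169.2291.
Macaulay duration = Σ(t·PV) / P = 8,076.8159 / 2,169.2291 = 3.72336 half-year periods.
In years: 3.72336 / 2 = 1.86168 years.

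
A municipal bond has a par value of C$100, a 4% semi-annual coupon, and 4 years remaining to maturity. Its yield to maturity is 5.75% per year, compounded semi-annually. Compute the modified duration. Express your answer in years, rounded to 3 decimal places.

Periodic yield y = 0.02875. First find Macaulay duration:
  t   CF        PV=CF/(1+0.02875)^t    t·PV
  1         2.00         1.9441         1.9441
  2         2.00         1.8898         3.7796
  3         2.00         1.8370         5.5109
  4         2.00         1.7856         7.1425
  5         2.00         1.7357         8.6786
  6         2.00         1.6872        10.1233
  7         2.00         1.6401        11.4805
  8       102.00        81.3058       650.4462
  Σ                     93.8253       699.1056
P = 93.8253; Macaulay duration = 699.1056 / 93.8253 = 7.45115 half-year periods = 3.72557 years.
Modified duration = D_Mac / (1 + y) = 3.72557 / 1.02875 = 3.62146 years.

3.621 years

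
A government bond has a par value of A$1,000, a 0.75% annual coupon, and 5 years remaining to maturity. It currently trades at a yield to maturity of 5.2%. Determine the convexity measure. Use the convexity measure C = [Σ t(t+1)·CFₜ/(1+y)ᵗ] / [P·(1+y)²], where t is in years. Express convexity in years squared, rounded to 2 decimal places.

26.50

With y = 0.052:
  t   CF        PV=CF/(1+0.052)^t    t·PV        t(t+1)·PV
  1         7.50         7.1293         7.1293          14.2586
  2         7.50         6.7769        13.5538          40.6613
  3         7.50         6.4419        19.3257          77.3028
  4         7.50         6.1235        24.4939         122.4696
  5     1,007.50       781.9273     3,909.6363      23,457.8179
  Σ                    808.3988     3,974.1390      23,712.5101
P = 808.3988.
Convexity = Σ t(t+1)·PV / [P·(1+y)²] = 23,712.5101 / (808.3988 × 1.106704) = 26.50455.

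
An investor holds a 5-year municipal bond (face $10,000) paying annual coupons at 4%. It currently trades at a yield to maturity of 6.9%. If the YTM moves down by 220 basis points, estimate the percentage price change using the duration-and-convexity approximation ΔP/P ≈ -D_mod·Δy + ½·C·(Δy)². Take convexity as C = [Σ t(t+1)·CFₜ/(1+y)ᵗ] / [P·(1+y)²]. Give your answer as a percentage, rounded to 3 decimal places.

+10.039%

With y = 0.069:
  t   CF        PV=CF/(1+0.069)^t    t·PV        t(t+1)·PV
  1       400.00       374.1815       374.1815         748.3630
  2       400.00       350.0294       700.0589       2,100.1767
  3       400.00       327.4363       982.3090       3,929.2361
  4       400.00       306.3015     1,225.2061       6,126.0307
  5    10,400.00     7,449.8034    37,249.0171     223,494.1027
  Σ                  8,807.7522    40,530.7726     236,397.9091
P = 8,807.7522; D_Mac = 4.60172 yrs; D_mod = 4.30469 yrs; C = 23.48676.
Duration effect: -4.30469 × (-0.022) = +0.094703
Convexity effect: 0.5 × 23.48676 × (-0.022)² = +0.0056838
ΔP/P ≈ +0.094703 + 0.0056838 = +0.100387 = +10.0387%.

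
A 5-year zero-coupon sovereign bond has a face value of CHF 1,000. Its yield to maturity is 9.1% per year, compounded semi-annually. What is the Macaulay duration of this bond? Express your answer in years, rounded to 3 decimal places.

A zero-coupon bond has a single cash flow at maturity, so its Macaulay duration equals its maturity: 5 years.
(Equivalently: 10 semi-annual periods ÷ 2 = 5 years.)

5.000 years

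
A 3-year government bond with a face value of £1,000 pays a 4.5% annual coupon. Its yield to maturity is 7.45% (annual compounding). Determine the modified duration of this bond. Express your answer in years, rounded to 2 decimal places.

Periodic yield y = 0.0745. First find Macaulay duration:
  t   CF        PV=CF/(1+0.0745)^t    t·PV
  1        45.00        41.8799        41.8799
  2        45.00        38.9762        77.9524
  3     1,045.00       842.3586     2,527.0759
  Σ                    923.2148     2,646.9083
P = 923.2148; Macaulay duration = 2,646.9083 / 923.2148 = 2.86706 years.
Modified duration = D_Mac / (1 + y) = 2.86706 / 1.0745 = 2.66827 years.

2.67 years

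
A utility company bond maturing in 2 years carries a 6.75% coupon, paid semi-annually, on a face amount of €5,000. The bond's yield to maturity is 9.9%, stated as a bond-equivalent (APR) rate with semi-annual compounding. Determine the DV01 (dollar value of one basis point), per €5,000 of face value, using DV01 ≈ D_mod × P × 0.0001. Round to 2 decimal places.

€0.86

Periodic yield y = 0.0495.
  t   CF        PV=CF/(1+0.0495)^t    t·PV
  1       168.75       160.7909       160.7909
  2       168.75       153.2071       306.4142
  3       168.75       145.9810       437.9431
  4     5,168.75     4,260.4528    17,041.8111
  Σ                  4,720.4318    17,946.9593
P = 4,720.4318; D_Mac = 3.80197 half-year periods = 1.90099 yrs; D_mod = 1.81133 yrs.
DV01 ≈ 1.81133 × 4,720.4318 × 0.0001 = 0.855024.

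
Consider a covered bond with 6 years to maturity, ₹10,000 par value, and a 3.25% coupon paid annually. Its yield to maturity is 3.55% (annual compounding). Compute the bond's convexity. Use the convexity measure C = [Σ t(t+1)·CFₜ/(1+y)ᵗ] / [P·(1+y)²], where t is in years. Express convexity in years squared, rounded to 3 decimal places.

With y = 0.0355:
  t   CF        PV=CF/(1+0.0355)^t    t·PV        t(t+1)·PV
  1       325.00       313.8580       313.8580         627.7161
  2       325.00       303.0981       606.1961       1,818.5884
  3       325.00       292.7070       878.1209       3,512.4835
  4       325.00       282.6721     1,130.6884       5,653.4420
  5       325.00       272.9813     1,364.9063       8,189.4380
  6    10,325.00     8,375.0892    50,250.5352     351,753.7462
  Σ                  9,840.4056    54,544.3049     371,555.4142
P = 9,840.4056.
Convexity = Σ t(t+1)·PV / [P·(1+y)²] = 371,555.4142 / (9,840.4056 × 1.072260) = 35.21360.

35.214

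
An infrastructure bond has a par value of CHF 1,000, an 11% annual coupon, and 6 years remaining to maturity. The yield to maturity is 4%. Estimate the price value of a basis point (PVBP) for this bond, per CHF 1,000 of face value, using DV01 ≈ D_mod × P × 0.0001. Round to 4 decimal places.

Periodic yield y = 0.04.
  t   CF        PV=CF/(1+0.04)^t    t·PV
  1       110.00       105.7692       105.7692
  2       110.00       101.7012       203.4024
  3       110.00        97.7896       293.3688
  4       110.00        94.0285       376.1138
  5       110.00        90.4120       452.0599
  6     1,110.00       877.2491     5,263.4947
  Σ                  1,366.9496     6,694.2089
P = 1,366.9496; D_Mac = 4.89719 yrs; D_mod = 4.70883 yrs.
DV01 ≈ 4.70883 × 1,366.9496 × 0.0001 = 0.643674.

CHF 0.6437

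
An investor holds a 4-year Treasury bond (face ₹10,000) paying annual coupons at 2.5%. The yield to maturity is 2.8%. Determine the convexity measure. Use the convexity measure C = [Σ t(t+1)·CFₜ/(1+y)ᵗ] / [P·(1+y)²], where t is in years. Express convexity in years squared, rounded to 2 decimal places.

18.01

With y = 0.028:
  t   CF        PV=CF/(1+0.028)^t    t·PV        t(t+1)·PV
  1       250.00       243.1907       243.1907         486.3813
  2       250.00       236.5668       473.1336       1,419.4007
  3       250.00       230.1233       690.3700       2,761.4801
  4    10,250.00     9,178.0709    36,712.2835     183,561.4174
  Σ                  9,887.9517    38,118.9777     188,228.6795
P = 9,887.9517.
Convexity = Σ t(t+1)·PV / [P·(1+y)²] = 188,228.6795 / (9,887.9517 × 1.056784) = 18.01330.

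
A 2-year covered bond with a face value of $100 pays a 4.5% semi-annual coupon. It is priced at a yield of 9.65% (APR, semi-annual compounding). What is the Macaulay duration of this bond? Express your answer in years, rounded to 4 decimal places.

1.9313 years

Periodic yield y = 0.04825. Discount each cash flow and weight by its period:
  t   CF        PV=CF/(1+0.04825)^t    t·PV
  1         2.25         2.1464         2.1464
  2         2.25         2.0476         4.0953
  3         2.25         1.9534         5.8602
  4       102.25        84.6845       338.7379
  Σ                     90.8319       350.8398
Price P = Σ PV = 90.8319.
Macaulay duration = Σ(t·PV) / P = 350.8398 / 90.8319 = 3.86252 half-year periods.
In years: 3.86252 / 2 = 1.93126 years.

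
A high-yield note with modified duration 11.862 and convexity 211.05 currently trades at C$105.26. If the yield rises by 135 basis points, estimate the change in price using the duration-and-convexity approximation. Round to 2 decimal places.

-C$14.83

Duration effect: -D_mod·Δy = -11.862 × (+0.0135) = -0.160137
Convexity effect: ½·C·(Δy)² = 0.5 × 211.05 × (0.0135)² = +0.01923193125
ΔP/P ≈ -0.160137 + 0.01923193125 = -0.14090506875
ΔP ≈ 105.26 × (-0.14090506875) = -14.831667536625.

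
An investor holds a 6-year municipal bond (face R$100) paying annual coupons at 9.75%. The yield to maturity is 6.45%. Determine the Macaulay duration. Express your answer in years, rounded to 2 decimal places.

Periodic yield y = 0.0645. Discount each cash flow and weight by its year:
  t   CF        PV=CF/(1+0.0645)^t    t·PV
  1         9.75         9.1592         9.1592
  2         9.75         8.6043        17.2085
  3         9.75         8.0829        24.2487
  4         9.75         7.5931        30.3726
  5         9.75         7.1331        35.6653
  6       109.75        75.4276       452.5659
  Σ                    116.0003       569.2203
Price P = Σ PV = 116.0003.
Macaulay duration = Σ(t·PV) / P = 569.2203 / 116.0003 = 4.90706 years.

4.91 years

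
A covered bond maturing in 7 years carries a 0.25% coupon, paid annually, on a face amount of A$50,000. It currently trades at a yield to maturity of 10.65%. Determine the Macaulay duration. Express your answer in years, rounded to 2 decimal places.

6.92 years

Periodic yield y = 0.1065. Discount each cash flow and weight by its year:
  t   CF        PV=CF/(1+0.1065)^t    t·PV
  1       125.00       112.9688       112.9688
  2       125.00       102.0956       204.1913
  3       125.00        92.2690       276.8070
  4       125.00        83.3882       333.5526
  5       125.00        75.3621       376.8104
  6       125.00        68.1085       408.6512
  7    50,125.00    24,682.8019   172,779.6134
  Σ                 25,216.9941   174,492.5946
Price P = Σ PV = 25,216.9941.
Macaulay duration = Σ(t·PV) / P = 174,492.5946 / 25,216.9941 = 6.91964 years.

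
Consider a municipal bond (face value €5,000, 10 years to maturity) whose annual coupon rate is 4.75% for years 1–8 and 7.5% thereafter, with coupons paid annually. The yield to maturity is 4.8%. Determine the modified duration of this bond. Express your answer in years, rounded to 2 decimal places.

7.85 years

Periodic yield y = 0.048. First find Macaulay duration:
  t   CF        PV=CF/(1+0.048)^t    t·PV
  1       237.50       226.6221       226.6221
  2       237.50       216.2425       432.4850
  3       237.50       206.3383       619.0148
  4       237.50       196.8877       787.5506
  5       237.50       187.8699       939.3495
  6       237.50       179.2652     1,075.5910
  7       237.50       171.0546     1,197.3819
  8       237.50       163.2200     1,305.7599
  9       375.00       245.9120     2,213.2080
  10    5,375.00     3,363.3003    33,633.0027
  Σ                  5,156.7124    42,429.9656
P = 5,156.7124; Macaulay duration = 42,429.9656 / 5,156.7124 = 8.22810 years.
Modified duration = D_Mac / (1 + y) = 8.22810 / 1.048 = 7.85124 years.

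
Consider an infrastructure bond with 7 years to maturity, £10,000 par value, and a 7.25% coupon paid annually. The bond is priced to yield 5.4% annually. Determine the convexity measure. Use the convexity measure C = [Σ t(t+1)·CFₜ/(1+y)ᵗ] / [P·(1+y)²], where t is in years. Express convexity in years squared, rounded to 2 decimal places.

39.00

With y = 0.054:
  t   CF        PV=CF/(1+0.054)^t    t·PV        t(t+1)·PV
  1       725.00       687.8558       687.8558       1,375.7116
  2       725.00       652.6146     1,305.2292       3,915.6876
  3       725.00       619.1789     1,857.5368       7,430.1472
  4       725.00       587.4563     2,349.8252      11,749.1259
  5       725.00       557.3589     2,786.7946      16,720.7675
  6       725.00       528.8035     3,172.8211      22,209.7480
  7    10,725.00     7,421.8646    51,953.0519     415,624.4153
  Σ                 11,055.1326    64,113.1146     479,025.6032
P = 11,055.1326.
Convexity = Σ t(t+1)·PV / [P·(1+y)²] = 479,025.6032 / (11,055.1326 × 1.110916) = 39.00440.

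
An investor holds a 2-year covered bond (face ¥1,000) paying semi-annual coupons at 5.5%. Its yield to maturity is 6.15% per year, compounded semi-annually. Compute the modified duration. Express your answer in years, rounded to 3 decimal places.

Periodic yield y = 0.03075. First find Macaulay duration:
  t   CF        PV=CF/(1+0.03075)^t    t·PV
  1        27.50        26.6796        26.6796
  2        27.50        25.8837        51.7674
  3        27.50        25.1115        75.3345
  4     1,027.50       910.2663     3,641.0651
  Σ                    987.9411     3,794.8466
P = 987.9411; Macaulay duration = 3,794.8466 / 987.9411 = 3.84117 half-year periods = 1.92058 years.
Modified duration = D_Mac / (1 + y) = 1.92058 / 1.03075 = 1.86329 years.

1.863 years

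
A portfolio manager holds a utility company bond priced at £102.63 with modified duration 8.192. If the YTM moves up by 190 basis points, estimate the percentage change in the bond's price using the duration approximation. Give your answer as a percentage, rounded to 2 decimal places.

Duration approximation: ΔP/P ≈ -D_mod · Δy = -8.192 × (+0.019) = -0.155648.
As a percentage: -15.5648%.

-15.56%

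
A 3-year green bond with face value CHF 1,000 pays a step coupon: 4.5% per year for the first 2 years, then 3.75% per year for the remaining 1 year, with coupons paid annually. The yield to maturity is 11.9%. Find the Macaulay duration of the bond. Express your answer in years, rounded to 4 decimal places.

2.8575 years

Periodic yield y = 0.119. Discount each cash flow and weight by its year:
  t   CF        PV=CF/(1+0.119)^t    t·PV
  1        45.00        40.2145        40.2145
  2        45.00        35.9379        71.8757
  3     1,037.50       740.4536     2,221.3608
  Σ                    816.6059     2,333.4510
Price P = Σ PV = 816.6059.
Macaulay duration = Σ(t·PV) / P = 2,333.4510 / 816.6059 = 2.85750 years.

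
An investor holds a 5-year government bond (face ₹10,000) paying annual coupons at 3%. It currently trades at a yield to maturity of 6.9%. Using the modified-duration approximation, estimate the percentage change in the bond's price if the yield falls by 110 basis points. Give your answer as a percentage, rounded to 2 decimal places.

+4.82%

Periodic yield y = 0.069. Modified duration first:
  t   CF        PV=CF/(1+0.069)^t    t·PV
  1       300.00       280.6361       280.6361
  2       300.00       262.5221       525.0442
  3       300.00       245.5773       736.7318
  4       300.00       229.7261       918.9046
  5    10,300.00     7,378.1707    36,890.8535
  Σ                  8,396.6323    39,352.1701
P = 8,396.6323; D_Mac = 4.68666 yrs; D_mod = 4.68666/(1+0.069) = 4.38415 yrs.
ΔP/P ≈ -D_mod · Δy = -4.38415 × (-0.011) = +0.048226 = +4.8226%.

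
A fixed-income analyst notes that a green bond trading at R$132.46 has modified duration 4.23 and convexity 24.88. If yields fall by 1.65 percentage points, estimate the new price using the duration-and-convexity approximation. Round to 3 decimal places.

R$142.154

Duration effect: -D_mod·Δy = -4.23 × (-0.0165) = +0.069795
Convexity effect: ½·C·(Δy)² = 0.5 × 24.88 × (-0.0165)² = +0.00338679
ΔP/P ≈ +0.069795 + 0.00338679 = +0.07318179
New price ≈ 132.46 × (1 + 0.07318179) = 142.1536599034.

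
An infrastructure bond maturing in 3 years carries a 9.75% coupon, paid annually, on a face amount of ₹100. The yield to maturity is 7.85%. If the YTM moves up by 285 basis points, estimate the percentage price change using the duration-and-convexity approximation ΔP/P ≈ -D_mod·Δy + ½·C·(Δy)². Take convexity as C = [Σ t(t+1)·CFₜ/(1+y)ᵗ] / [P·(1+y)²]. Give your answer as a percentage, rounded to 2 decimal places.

-6.89%

With y = 0.0785:
  t   CF        PV=CF/(1+0.0785)^t    t·PV        t(t+1)·PV
  1         9.75         9.0403         9.0403          18.0807
  2         9.75         8.3823        16.7646          50.2939
  3       109.75        87.4871       262.4613       1,049.8453
  Σ                    104.9098       288.2663       1,118.2199
P = 104.9098; D_Mac = 2.74775 yrs; D_mod = 2.54776 yrs; C = 9.16370.
Duration effect: -2.54776 × (+0.0285) = -0.072611
Convexity effect: 0.5 × 9.16370 × (0.0285)² = +0.0037216
ΔP/P ≈ -0.072611 + 0.0037216 = -0.068889 = -6.8889%.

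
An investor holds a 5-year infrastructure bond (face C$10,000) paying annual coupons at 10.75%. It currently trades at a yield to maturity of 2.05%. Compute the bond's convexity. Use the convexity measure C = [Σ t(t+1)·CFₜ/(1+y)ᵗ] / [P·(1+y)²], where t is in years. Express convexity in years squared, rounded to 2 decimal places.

23.19

With y = 0.0205:
  t   CF        PV=CF/(1+0.0205)^t    t·PV        t(t+1)·PV
  1     1,075.00     1,053.4052     1,053.4052       2,106.8104
  2     1,075.00     1,032.2442     2,064.4884       6,193.4651
  3     1,075.00     1,011.5083     3,034.5248      12,138.0992
  4     1,075.00       991.1889     3,964.7556      19,823.7779
  5    11,075.00    10,006.4191    50,032.0956     300,192.5738
  Σ                 14,094.7657    60,149.2696     340,454.7264
P = 14,094.7657.
Convexity = Σ t(t+1)·PV / [P·(1+y)²] = 340,454.7264 / (14,094.7657 × 1.041420) = 23.19399.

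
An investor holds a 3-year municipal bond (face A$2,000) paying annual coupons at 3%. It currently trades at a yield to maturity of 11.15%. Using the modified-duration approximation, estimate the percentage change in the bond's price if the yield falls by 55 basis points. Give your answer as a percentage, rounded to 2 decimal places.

Periodic yield y = 0.1115. Modified duration first:
  t   CF        PV=CF/(1+0.1115)^t    t·PV
  1        60.00        53.9811        53.9811
  2        60.00        48.5660        97.1320
  3     2,060.00     1,500.1643     4,500.4928
  Σ                  1,602.7114     4,651.6059
P = 1,602.7114; D_Mac = 2.90234 yrs; D_mod = 2.90234/(1+0.1115) = 2.61119 yrs.
ΔP/P ≈ -D_mod · Δy = -2.61119 × (-0.0055) = +0.014362 = +1.4362%.

+1.44%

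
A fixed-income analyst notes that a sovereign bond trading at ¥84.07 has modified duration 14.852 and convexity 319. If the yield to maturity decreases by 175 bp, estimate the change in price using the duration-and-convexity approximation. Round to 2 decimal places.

Duration effect: -D_mod·Δy = -14.852 × (-0.0175) = +0.259910
Convexity effect: ½·C·(Δy)² = 0.5 × 319 × (-0.0175)² = +0.048846875
ΔP/P ≈ +0.259910 + 0.048846875 = +0.308756875
ΔP ≈ 84.07 × (+0.308756875) = +25.95719048125.

+¥25.96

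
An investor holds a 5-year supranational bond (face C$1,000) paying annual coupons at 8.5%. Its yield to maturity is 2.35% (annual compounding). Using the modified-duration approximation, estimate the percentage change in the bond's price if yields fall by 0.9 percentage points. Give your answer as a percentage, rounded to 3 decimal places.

+3.842%

Periodic yield y = 0.0235. Modified duration first:
  t   CF        PV=CF/(1+0.0235)^t    t·PV
  1        85.00        83.0484        83.0484
  2        85.00        81.1415       162.2831
  3        85.00        79.2785       237.8355
  4        85.00        77.4582       309.8329
  5     1,085.00       966.0298     4,830.1488
  Σ                  1,286.9564     5,623.1486
P = 1,286.9564; D_Mac = 4.36934 yrs; D_mod = 4.36934/(1+0.0235) = 4.26902 yrs.
ΔP/P ≈ -D_mod · Δy = -4.26902 × (-0.009) = +0.038421 = +3.8421%.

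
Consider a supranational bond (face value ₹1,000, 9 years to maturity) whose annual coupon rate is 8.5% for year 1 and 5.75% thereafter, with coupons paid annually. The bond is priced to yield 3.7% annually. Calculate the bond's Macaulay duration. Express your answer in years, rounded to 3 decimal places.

7.264 years

Periodic yield y = 0.037. Discount each cash flow and weight by its year:
  t   CF        PV=CF/(1+0.037)^t    t·PV
  1        85.00        81.9672        81.9672
  2        57.50        53.4700       106.9400
  3        57.50        51.5622       154.6866
  4        57.50        49.7225       198.8899
  5        57.50        47.9484       239.7420
  6        57.50        46.2376       277.4256
  7        57.50        44.5879       312.1150
  8        57.50        42.9970       343.9757
  9     1,057.50       762.5557     6,863.0012
  Σ                  1,181.0484     8,578.7433
Price P = Σ PV = 1,181.0484.
Macaulay duration = Σ(t·PV) / P = 8,578.7433 / 1,181.0484 = 7.26367 years.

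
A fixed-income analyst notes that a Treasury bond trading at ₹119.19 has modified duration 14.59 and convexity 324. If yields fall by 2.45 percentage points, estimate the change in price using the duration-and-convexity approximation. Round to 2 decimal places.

Duration effect: -D_mod·Δy = -14.59 × (-0.0245) = +0.357455
Convexity effect: ½·C·(Δy)² = 0.5 × 324 × (-0.0245)² = +0.0972405
ΔP/P ≈ +0.357455 + 0.0972405 = +0.4546955
ΔP ≈ 119.19 × (+0.4546955) = +54.195156645.

+₹54.20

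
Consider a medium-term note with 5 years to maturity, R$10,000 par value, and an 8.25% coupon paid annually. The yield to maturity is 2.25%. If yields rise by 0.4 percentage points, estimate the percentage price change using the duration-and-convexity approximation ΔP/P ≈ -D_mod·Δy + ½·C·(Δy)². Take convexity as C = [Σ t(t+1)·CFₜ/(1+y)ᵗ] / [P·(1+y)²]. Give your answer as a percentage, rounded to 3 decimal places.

-1.696%

With y = 0.0225:
  t   CF        PV=CF/(1+0.0225)^t    t·PV        t(t+1)·PV
  1       825.00       806.8460       806.8460       1,613.6919
  2       825.00       789.0914     1,578.1828       4,734.5485
  3       825.00       771.7275     2,315.1826       9,260.7305
  4       825.00       754.7458     3,018.9830      15,094.9152
  5    10,825.00     9,685.2608    48,426.3042     290,557.8253
  Σ                 12,807.6715    56,145.4987     321,261.7114
P = 12,807.6715; D_Mac = 4.38374 yrs; D_mod = 4.28728 yrs; C = 23.99176.
Duration effect: -4.28728 × (+0.004) = -0.017149
Convexity effect: 0.5 × 23.99176 × (0.004)² = +0.0001919
ΔP/P ≈ -0.017149 + 0.0001919 = -0.016957 = -1.6957%.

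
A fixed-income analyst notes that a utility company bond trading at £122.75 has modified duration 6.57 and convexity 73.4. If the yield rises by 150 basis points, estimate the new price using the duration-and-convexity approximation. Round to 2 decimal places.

Duration effect: -D_mod·Δy = -6.57 × (+0.015) = -0.098550
Convexity effect: ½·C·(Δy)² = 0.5 × 73.4 × (0.015)² = +0.0082575
ΔP/P ≈ -0.098550 + 0.0082575 = -0.0902925
New price ≈ 122.75 × (1 - 0.0902925) = 111.666595625.

£111.67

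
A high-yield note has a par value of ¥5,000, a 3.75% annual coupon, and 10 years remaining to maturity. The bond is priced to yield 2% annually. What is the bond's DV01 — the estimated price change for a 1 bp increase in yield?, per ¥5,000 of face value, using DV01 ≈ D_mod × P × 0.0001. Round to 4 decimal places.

Periodic yield y = 0.02.
  t   CF        PV=CF/(1+0.02)^t    t·PV
  1       187.50       183.8235       183.8235
  2       187.50       180.2191       360.4383
  3       187.50       176.6854       530.0563
  4       187.50       173.2210       692.8841
  5       187.50       169.8245       849.1226
  6       187.50       166.4946       998.9678
  7       187.50       163.2300     1,142.6102
  8       187.50       160.0294     1,280.2356
  9       187.50       156.8916     1,412.0245
  10    5,187.50     4,255.5568    42,555.5681
  Σ                  5,785.9762    50,005.7310
P = 5,785.9762; D_Mac = 8.64257 yrs; D_mod = 8.47311 yrs.
DV01 ≈ 8.47311 × 5,785.9762 × 0.0001 = 4.902523.

¥4.9025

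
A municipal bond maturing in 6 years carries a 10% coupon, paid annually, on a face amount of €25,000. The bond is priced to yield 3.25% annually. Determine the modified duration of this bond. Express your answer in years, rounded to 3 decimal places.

Periodic yield y = 0.0325. First find Macaulay duration:
  t   CF        PV=CF/(1+0.0325)^t    t·PV
  1     2,500.00     2,421.3075     2,421.3075
  2     2,500.00     2,345.0920     4,690.1840
  3     2,500.00     2,271.2756     6,813.8267
  4     2,500.00     2,199.7826     8,799.1305
  5     2,500.00     2,130.5401    10,652.7004
  6    27,500.00    22,698.2477   136,189.4865
  Σ                 34,066.2455   169,566.6355
P = 34,066.2455; Macaulay duration = 169,566.6355 / 34,066.2455 = 4.97756 years.
Modified duration = D_Mac / (1 + y) = 4.97756 / 1.0325 = 4.82088 years.

4.821 years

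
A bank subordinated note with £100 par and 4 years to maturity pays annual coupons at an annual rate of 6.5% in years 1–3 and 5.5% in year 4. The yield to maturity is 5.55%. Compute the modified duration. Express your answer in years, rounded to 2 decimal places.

3.46 years

Periodic yield y = 0.0555. First find Macaulay duration:
  t   CF        PV=CF/(1+0.0555)^t    t·PV
  1         6.50         6.1582         6.1582
  2         6.50         5.8344        11.6688
  3         6.50         5.5276        16.5829
  4       105.50        85.0001       340.0005
  Σ                    102.5204       374.4104
P = 102.5204; Macaulay duration = 374.4104 / 102.5204 = 3.65206 years.
Modified duration = D_Mac / (1 + y) = 3.65206 / 1.0555 = 3.46003 years.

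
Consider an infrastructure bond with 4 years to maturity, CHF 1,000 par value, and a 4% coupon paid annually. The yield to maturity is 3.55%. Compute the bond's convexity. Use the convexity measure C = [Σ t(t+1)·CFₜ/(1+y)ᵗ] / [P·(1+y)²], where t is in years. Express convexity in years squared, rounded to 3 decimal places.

17.271

With y = 0.0355:
  t   CF        PV=CF/(1+0.0355)^t    t·PV        t(t+1)·PV
  1        40.00        38.6287        38.6287          77.2574
  2        40.00        37.3044        74.6088         223.8263
  3        40.00        36.0255       108.0764         432.3057
  4     1,040.00       904.5507     3,618.2029      18,091.0145
  Σ                  1,016.5093     3,839.5168      18,824.4038
P = 1,016.5093.
Convexity = Σ t(t+1)·PV / [P·(1+y)²] = 18,824.4038 / (1,016.5093 × 1.072260) = 17.27069.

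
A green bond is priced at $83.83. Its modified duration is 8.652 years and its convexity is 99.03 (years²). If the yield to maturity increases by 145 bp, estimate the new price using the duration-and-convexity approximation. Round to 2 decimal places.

Duration effect: -D_mod·Δy = -8.652 × (+0.0145) = -0.125454
Convexity effect: ½·C·(Δy)² = 0.5 × 99.03 × (0.0145)² = +0.01041052875
ΔP/P ≈ -0.125454 + 0.01041052875 = -0.11504347125
New price ≈ 83.83 × (1 - 0.11504347125) = 74.1859058051125.

$74.19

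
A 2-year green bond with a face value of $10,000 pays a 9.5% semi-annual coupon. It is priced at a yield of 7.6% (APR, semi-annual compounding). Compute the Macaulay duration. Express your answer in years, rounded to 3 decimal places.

1.871 years

Periodic yield y = 0.038. Discount each cash flow and weight by its period:
  t   CF        PV=CF/(1+0.038)^t    t·PV
  1       475.00       457.6108       457.6108
  2       475.00       440.8582       881.7164
  3       475.00       424.7189     1,274.1566
  4    10,475.00     9,023.2838    36,093.1352
  Σ                 10,346.4716    38,706.6190
Price P = Σ PV = 10,346.4716.
Macaulay duration = Σ(t·PV) / P = 38,706.6190 / 10,346.4716 = 3.74105 half-year periods.
In years: 3.74105 / 2 = 1.87052 years.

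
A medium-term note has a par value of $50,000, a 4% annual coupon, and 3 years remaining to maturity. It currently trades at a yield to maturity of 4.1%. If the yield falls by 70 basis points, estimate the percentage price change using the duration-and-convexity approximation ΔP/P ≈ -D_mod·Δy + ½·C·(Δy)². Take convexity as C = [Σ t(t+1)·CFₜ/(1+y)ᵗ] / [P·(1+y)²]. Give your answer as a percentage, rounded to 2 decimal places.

With y = 0.041:
  t   CF        PV=CF/(1+0.041)^t    t·PV        t(t+1)·PV
  1     2,000.00     1,921.2296     1,921.2296       3,842.4592
  2     2,000.00     1,845.5616     3,691.1231      11,073.3694
  3    52,000.00    46,094.7172   138,284.1517     553,136.6067
  Σ                 49,861.5084   143,896.5044     568,052.4353
P = 49,861.5084; D_Mac = 2.88592 yrs; D_mod = 2.77226 yrs; C = 10.51288.
Duration effect: -2.77226 × (-0.007) = +0.019406
Convexity effect: 0.5 × 10.51288 × (-0.007)² = +0.0002576
ΔP/P ≈ +0.019406 + 0.0002576 = +0.019663 = +1.9663%.

+1.97%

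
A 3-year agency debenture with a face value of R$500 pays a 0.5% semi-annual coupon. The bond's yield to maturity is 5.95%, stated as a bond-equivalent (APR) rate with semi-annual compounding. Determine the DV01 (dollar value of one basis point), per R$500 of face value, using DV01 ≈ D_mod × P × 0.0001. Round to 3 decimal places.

R$0.123

Periodic yield y = 0.02975.
  t   CF        PV=CF/(1+0.02975)^t    t·PV
  1         1.25         1.2139         1.2139
  2         1.25         1.1788         2.3576
  3         1.25         1.1448         3.4343
  4         1.25         1.1117         4.4468
  5         1.25         1.0796         5.3979
  6       501.25       420.4008     2,522.4051
  Σ                    426.1296     2,539.2555
P = 426.1296; D_Mac = 5.95888 half-year periods = 2.97944 yrs; D_mod = 2.89336 yrs.
DV01 ≈ 2.89336 × 426.1296 × 0.0001 = 0.123295.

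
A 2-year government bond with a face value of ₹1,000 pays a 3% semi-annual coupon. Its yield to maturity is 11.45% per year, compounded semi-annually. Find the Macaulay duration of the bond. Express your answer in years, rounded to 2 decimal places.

Periodic yield y = 0.05725. Discount each cash flow and weight by its period:
  t   CF        PV=CF/(1+0.05725)^t    t·PV
  1        15.00        14.1878        14.1878
  2        15.00        13.4195        26.8390
  3        15.00        12.6928        38.0785
  4     1,015.00       812.3726     3,249.4904
  Σ                    852.6727     3,328.5956
Price P = Σ PV = 852.6727.
Macaulay duration = Σ(t·PV) / P = 3,328.5956 / 852.6727 = 3.90372 half-year periods.
In years: 3.90372 / 2 = 1.95186 years.

1.95 years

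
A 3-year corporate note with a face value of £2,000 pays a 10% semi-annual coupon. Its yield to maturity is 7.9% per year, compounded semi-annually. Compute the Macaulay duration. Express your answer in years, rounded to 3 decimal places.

2.675 years

Periodic yield y = 0.0395. Discount each cash flow and weight by its period:
  t   CF        PV=CF/(1+0.0395)^t    t·PV
  1       100.00        96.2001        96.2001
  2       100.00        92.5446       185.0892
  3       100.00        89.0280       267.0839
  4       100.00        85.6450       342.5800
  5       100.00        82.3906       411.9529
  6     2,100.00     1,664.4561     9,986.7363
  Σ                  2,110.2643    11,289.6424
Price P = Σ PV = 2,110.2643.
Macaulay duration = Σ(t·PV) / P = 11,289.6424 / 2,110.2643 = 5.34987 half-year periods.
In years: 5.34987 / 2 = 2.67494 years.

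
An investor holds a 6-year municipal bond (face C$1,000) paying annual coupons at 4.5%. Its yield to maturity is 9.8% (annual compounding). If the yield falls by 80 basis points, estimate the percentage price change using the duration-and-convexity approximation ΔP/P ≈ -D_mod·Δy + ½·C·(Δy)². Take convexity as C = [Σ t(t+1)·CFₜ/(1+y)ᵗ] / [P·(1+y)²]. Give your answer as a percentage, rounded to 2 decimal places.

+3.95%

With y = 0.098:
  t   CF        PV=CF/(1+0.098)^t    t·PV        t(t+1)·PV
  1        45.00        40.9836        40.9836          81.9672
  2        45.00        37.3257        74.6514         223.9541
  3        45.00        33.9943       101.9828         407.9310
  4        45.00        30.9602       123.8406         619.2031
  5        45.00        28.1969       140.9843         845.9059
  6     1,045.00       596.3514     3,578.1085      25,046.7592
  Σ                    767.8120     4,060.5511      27,225.7206
P = 767.8120; D_Mac = 5.28847 yrs; D_mod = 4.81646 yrs; C = 29.41168.
Duration effect: -4.81646 × (-0.008) = +0.038532
Convexity effect: 0.5 × 29.41168 × (-0.008)² = +0.0009412
ΔP/P ≈ +0.038532 + 0.0009412 = +0.039473 = +3.9473%.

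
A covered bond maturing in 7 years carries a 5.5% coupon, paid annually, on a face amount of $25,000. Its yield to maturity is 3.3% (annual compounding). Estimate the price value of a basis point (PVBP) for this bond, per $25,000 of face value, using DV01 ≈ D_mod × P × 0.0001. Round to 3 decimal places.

Periodic yield y = 0.033.
  t   CF        PV=CF/(1+0.033)^t    t·PV
  1     1,375.00     1,331.0745     1,331.0745
  2     1,375.00     1,288.5523     2,577.1046
  3     1,375.00     1,247.3885     3,742.1655
  4     1,375.00     1,207.5397     4,830.1587
  5     1,375.00     1,168.9639     5,844.8194
  6     1,375.00     1,131.6204     6,789.7224
  7    26,375.00    21,013.1044   147,091.7306
  Σ                 28,388.2437   172,206.7758
P = 28,388.2437; D_Mac = 6.06613 yrs; D_mod = 5.87234 yrs.
DV01 ≈ 5.87234 × 28,388.2437 × 0.0001 = 16.670549.

$16.671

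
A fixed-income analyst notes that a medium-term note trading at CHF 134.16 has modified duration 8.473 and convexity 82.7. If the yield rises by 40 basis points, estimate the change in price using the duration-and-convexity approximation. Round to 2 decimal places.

-CHF 4.46

Duration effect: -D_mod·Δy = -8.473 × (+0.004) = -0.033892
Convexity effect: ½·C·(Δy)² = 0.5 × 82.7 × (0.004)² = +0.0006616
ΔP/P ≈ -0.033892 + 0.0006616 = -0.0332304
ΔP ≈ 134.16 × (-0.0332304) = -4.458190464.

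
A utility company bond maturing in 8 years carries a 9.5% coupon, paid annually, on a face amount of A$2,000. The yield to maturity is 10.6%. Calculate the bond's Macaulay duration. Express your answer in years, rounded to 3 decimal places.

5.883 years

Periodic yield y = 0.106. Discount each cash flow and weight by its year:
  t   CF        PV=CF/(1+0.106)^t    t·PV
  1       190.00       171.7902       171.7902
  2       190.00       155.3257       310.6514
  3       190.00       140.4392       421.3175
  4       190.00       126.9793       507.9174
  5       190.00       114.8095       574.0477
  6       190.00       103.8061       622.8365
  7       190.00        93.8572       657.0006
  8     2,190.00       978.1447     7,825.1575
  Σ                  1,885.1520    11,090.7188
Price P = Σ PV = 1,885.1520.
Macaulay duration = Σ(t·PV) / P = 11,090.7188 / 1,885.1520 = 5.88320 years.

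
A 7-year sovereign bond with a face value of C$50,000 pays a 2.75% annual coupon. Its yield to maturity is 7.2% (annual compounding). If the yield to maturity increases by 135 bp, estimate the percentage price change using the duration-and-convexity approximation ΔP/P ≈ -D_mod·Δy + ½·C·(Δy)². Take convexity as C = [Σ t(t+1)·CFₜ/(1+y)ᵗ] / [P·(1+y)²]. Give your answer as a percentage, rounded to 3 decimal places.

-7.627%

With y = 0.072:
  t   CF        PV=CF/(1+0.072)^t    t·PV        t(t+1)·PV
  1     1,375.00     1,282.6493     1,282.6493       2,565.2985
  2     1,375.00     1,196.5012     2,393.0023       7,179.0070
  3     1,375.00     1,116.1392     3,348.4175      13,393.6698
  4     1,375.00     1,041.1746     4,164.6983      20,823.4916
  5     1,375.00       971.2449     4,856.2247      29,137.3483
  6     1,375.00       906.0121     5,436.0725      38,052.5072
  7    51,375.00    31,578.2703   221,047.8919   1,768,383.1350
  Σ                 38,091.9914   242,528.9564   1,879,534.4574
P = 38,091.9914; D_Mac = 6.36693 yrs; D_mod = 5.93930 yrs; C = 42.93654.
Duration effect: -5.93930 × (+0.0135) = -0.080181
Convexity effect: 0.5 × 42.93654 × (0.0135)² = +0.0039126
ΔP/P ≈ -0.080181 + 0.0039126 = -0.076268 = -7.6268%.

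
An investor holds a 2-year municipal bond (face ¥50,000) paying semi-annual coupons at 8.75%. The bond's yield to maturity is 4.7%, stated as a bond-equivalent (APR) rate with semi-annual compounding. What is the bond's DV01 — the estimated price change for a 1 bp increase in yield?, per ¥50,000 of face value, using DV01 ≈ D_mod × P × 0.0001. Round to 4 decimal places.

¥9.9005

Periodic yield y = 0.0235.
  t   CF        PV=CF/(1+0.0235)^t    t·PV
  1     2,187.50     2,137.2741     2,137.2741
  2     2,187.50     2,088.2013     4,176.4027
  3     2,187.50     2,040.2553     6,120.7660
  4    52,187.50    47,557.0716   190,228.2866
  Σ                 53,822.8024   202,662.7293
P = 53,822.8024; D_Mac = 3.76537 half-year periods = 1.88268 yrs; D_mod = 1.83946 yrs.
DV01 ≈ 1.83946 × 53,822.8024 × 0.0001 = 9.900475.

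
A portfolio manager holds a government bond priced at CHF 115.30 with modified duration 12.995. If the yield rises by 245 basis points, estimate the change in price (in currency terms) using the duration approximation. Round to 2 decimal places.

-CHF 36.71

Duration approximation: ΔP/P ≈ -D_mod · Δy = -12.995 × (+0.0245) = -0.3183775.
ΔP ≈ 115.30 × (-0.3183775) = -36.70892575.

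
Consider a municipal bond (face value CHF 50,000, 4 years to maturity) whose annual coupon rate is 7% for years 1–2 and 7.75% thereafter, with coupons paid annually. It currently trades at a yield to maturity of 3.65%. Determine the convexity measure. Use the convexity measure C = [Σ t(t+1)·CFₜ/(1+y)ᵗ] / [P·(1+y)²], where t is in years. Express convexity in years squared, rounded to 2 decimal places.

16.42

With y = 0.0365:
  t   CF        PV=CF/(1+0.0365)^t    t·PV        t(t+1)·PV
  1     3,500.00     3,376.7487     3,376.7487       6,753.4973
  2     3,500.00     3,257.8376     6,515.6752      19,547.0256
  3     3,875.00     3,479.8762    10,439.6285      41,758.5138
  4    53,875.00    46,677.7655   186,711.0618     933,555.3091
  Σ                 56,792.2279   207,043.1141   1,001,614.3459
P = 56,792.2279.
Convexity = Σ t(t+1)·PV / [P·(1+y)²] = 1,001,614.3459 / (56,792.2279 × 1.074332) = 16.41621.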